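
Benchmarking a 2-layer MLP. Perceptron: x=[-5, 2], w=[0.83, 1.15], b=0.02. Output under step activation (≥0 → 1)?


z = (-5)·(0.83) + (2)·(1.15) + 0.02
  = -1.83
step(z) = 0 (z<0)

0


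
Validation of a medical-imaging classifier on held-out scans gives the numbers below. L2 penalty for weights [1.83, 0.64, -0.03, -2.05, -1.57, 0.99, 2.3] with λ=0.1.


‖w‖₂² = (1.83)² + (0.64)² + (-0.03)² + (-2.05)² + (-1.57)² + (0.99)² + (2.3)²
     = 3.3489 + 0.4096 + 0.0009 + 4.2025 + 2.4649 + 0.9801 + 5.29
     = 16.6969
λ·‖w‖₂² = 0.1·16.6969 = 1.66969

1.66969


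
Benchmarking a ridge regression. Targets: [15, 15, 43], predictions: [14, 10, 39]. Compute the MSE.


Squared errors: (15-14)²=1, (15-10)²=25, (43-39)²=16
Sum = 42
MSE = 42/3 = 14

14


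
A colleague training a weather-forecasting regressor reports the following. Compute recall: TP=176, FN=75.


Recall = TP/(TP+FN)
= 176/(176+75)
= 176/251 = 70.12%

70.12%


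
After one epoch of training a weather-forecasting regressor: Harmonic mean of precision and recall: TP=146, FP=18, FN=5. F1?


Precision = 146/164 = 0.8902
Recall = 146/151 = 0.9669
F1 = 2·P·R/(P+R) = 2·TP/(2·TP+FP+FN) = 292/(292+18+5) = 292/315 = 0.927

0.927


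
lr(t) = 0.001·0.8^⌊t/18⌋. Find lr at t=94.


n_drops = ⌊94/18⌋ = 5
lr = 0.001·0.8^5 = 0.001·0.32768 = 0.00032768

0.00032768


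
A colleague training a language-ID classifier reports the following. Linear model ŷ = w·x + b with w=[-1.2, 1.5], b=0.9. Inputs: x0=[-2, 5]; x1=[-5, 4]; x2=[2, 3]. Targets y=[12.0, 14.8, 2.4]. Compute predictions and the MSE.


ŷ0 = (-1.2)·(-2) + (1.5)·(5) + 0.9 = 10.8
ŷ1 = (-1.2)·(-5) + (1.5)·(4) + 0.9 = 12.9
ŷ2 = (-1.2)·(2) + (1.5)·(3) + 0.9 = 3.0
errors² = [1.44, 3.61, 0.36]
MSE = 5.4100/3 = 1.8033

1.8033


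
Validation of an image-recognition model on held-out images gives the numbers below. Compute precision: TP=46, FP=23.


Precision = TP/(TP+FP)
= 46/(46+23)
= 46/69 = 66.67%

66.67%


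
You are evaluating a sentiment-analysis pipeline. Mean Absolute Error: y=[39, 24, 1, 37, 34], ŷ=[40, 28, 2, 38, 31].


Absolute errors: |39-40|=1, |24-28|=4, |1-2|=1, |37-38|=1, |34-31|=3
Sum = 10
MAE = 10/5 = 2

2


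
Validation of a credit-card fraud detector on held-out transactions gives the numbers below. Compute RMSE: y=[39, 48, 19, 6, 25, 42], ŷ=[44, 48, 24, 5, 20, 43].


MSE = 77/6 = 12.8333
RMSE = √(77/6) = 3.5824

3.5824


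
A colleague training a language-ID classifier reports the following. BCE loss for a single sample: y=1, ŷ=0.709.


BCE = -[y·ln(p) + (1-y)·ln(1-p)]
= -1·ln(0.709) - 0
= -ln(0.709) = 0.3439

0.3439


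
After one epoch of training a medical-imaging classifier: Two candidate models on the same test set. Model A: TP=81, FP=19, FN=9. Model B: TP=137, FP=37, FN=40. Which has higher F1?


Model A: P=81/100=0.81, R=81/90=0.9, F1=2PR/(P+R)=2TP/(2TP+FP+FN)=162/190=0.8526
Model B: P=137/174=0.7874, R=137/177=0.774, F1=2PR/(P+R)=2TP/(2TP+FP+FN)=274/351=0.7806
0.8526 > 0.7806 → Model A

Model A


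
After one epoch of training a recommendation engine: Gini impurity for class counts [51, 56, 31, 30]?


Probabilities: [51/168, 56/168, 31/168, 30/168] ≈ [0.3036, 0.3333, 0.1845, 0.1786]
Σpᵢ² = (2601 + 3136 + 961 + 900)/168² = 7598/28224
Gini = 1 - Σpᵢ² = 1 - 7598/28224 = 0.7308

0.7308


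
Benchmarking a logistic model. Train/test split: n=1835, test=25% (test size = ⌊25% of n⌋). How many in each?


Test = ⌊1835·25/100⌋ = 458
Train = 1835 - 458 = 1377

Train: 1377, Test: 458


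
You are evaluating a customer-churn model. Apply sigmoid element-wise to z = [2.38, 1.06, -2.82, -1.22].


σ(2.38) = 1/(1+e^-2.38) = 0.9153
σ(1.06) = 1/(1+e^-1.06) = 0.7427
σ(-2.82) = 1/(1+e^2.82) = 0.0563
σ(-1.22) = 1/(1+e^1.22) = 0.2279
result = [0.9153, 0.7427, 0.0563, 0.2279]

[0.9153, 0.7427, 0.0563, 0.2279]


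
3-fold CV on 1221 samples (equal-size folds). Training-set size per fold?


Fold size = 1221/3 = 407
Training per fold = 1221 - 407 = 814

814


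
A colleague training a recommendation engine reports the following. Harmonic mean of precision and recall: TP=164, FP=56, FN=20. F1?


Precision = 164/220 = 0.7455
Recall = 164/184 = 0.8913
F1 = 2·P·R/(P+R) = 2·TP/(2·TP+FP+FN) = 328/(328+56+20) = 328/404 = 0.8119

0.8119


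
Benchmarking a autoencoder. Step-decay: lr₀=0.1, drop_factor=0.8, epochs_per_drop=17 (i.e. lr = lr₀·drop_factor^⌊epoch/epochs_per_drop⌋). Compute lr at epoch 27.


n_drops = ⌊27/17⌋ = 1
lr = 0.1·0.8^1 = 0.1·0.8 = 0.08

0.08


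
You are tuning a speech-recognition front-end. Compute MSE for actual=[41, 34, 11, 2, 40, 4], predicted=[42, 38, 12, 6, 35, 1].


Squared errors: (41-42)²=1, (34-38)²=16, (11-12)²=1, (2-6)²=16, (40-35)²=25, (4-1)²=9
Sum = 68
MSE = 68/6 = 34/3

34/3


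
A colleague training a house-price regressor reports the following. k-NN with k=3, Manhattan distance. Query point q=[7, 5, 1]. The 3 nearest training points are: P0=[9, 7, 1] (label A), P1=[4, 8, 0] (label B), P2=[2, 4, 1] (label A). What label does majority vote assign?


d(q,P0) = 4  (label A)
d(q,P1) = 7  (label B)
d(q,P2) = 6  (label A)
Votes: A=2, B=1
Majority → A

A


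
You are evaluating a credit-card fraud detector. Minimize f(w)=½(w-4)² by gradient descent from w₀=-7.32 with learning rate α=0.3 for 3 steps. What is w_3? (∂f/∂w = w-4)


step 1: grad = -7.32-4 = -11.32; w = -7.32 - 0.3·(-11.32) = -3.924
step 2: grad = -3.924-4 = -7.924; w = -3.924 - 0.3·(-7.924) = -1.5468
step 3: grad = -1.5468-4 = -5.5468; w = -1.5468 - 0.3·(-5.5468) = 0.11724

0.11724


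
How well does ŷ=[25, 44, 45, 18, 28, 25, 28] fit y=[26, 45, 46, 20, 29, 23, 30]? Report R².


ȳ = 31.2857
SS_res = Σ(y-ŷ)² = 16
SS_tot = Σ(y-ȳ)² = 635.43
R² = 1 - SS_res/SS_tot = 1 - 0.0252 = 0.9748

0.9748


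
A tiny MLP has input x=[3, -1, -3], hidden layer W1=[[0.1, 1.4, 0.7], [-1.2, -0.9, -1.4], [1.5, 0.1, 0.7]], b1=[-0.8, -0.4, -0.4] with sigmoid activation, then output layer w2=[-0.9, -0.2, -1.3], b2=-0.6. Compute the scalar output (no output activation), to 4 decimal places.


z1[0] = (0.1)·(3) + (1.4)·(-1) + (0.7)·(-3) - 0.8 = -4.0
z1[1] = (-1.2)·(3) + (-0.9)·(-1) + (-1.4)·(-3) - 0.4 = 1.1
z1[2] = (1.5)·(3) + (0.1)·(-1) + (0.7)·(-3) - 0.4 = 1.9
h = sigmoid(z1) = [0.018, 0.7503, 0.8699]
output = (-0.9)·(0.018) + (-0.2)·(0.7503) + (-1.3)·(0.8699) - 0.6 = -1.8971

-1.8971


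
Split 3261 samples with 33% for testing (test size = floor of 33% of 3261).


Test = ⌊3261·33/100⌋ = 1076
Train = 3261 - 1076 = 2185

Train: 2185, Test: 1076


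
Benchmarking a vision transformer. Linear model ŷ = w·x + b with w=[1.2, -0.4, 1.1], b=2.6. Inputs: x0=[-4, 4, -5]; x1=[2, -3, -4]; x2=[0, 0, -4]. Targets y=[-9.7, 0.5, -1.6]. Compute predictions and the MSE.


ŷ0 = (1.2)·(-4) + (-0.4)·(4) + (1.1)·(-5) + 2.6 = -9.3
ŷ1 = (1.2)·(2) + (-0.4)·(-3) + (1.1)·(-4) + 2.6 = 1.8
ŷ2 = (1.2)·(0) + (-0.4)·(0) + (1.1)·(-4) + 2.6 = -1.8
errors² = [0.16, 1.69, 0.04]
MSE = 1.8900/3 = 0.63

0.63


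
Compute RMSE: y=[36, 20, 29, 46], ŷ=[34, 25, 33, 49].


MSE = 54/4 = 13.5
RMSE = √(54/4) = 3.6742

3.6742


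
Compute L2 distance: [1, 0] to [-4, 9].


d = √((1+ 4)² + (0-9)²)
  = √(25 + 81)
  = √106 = 10.2956

10.2956


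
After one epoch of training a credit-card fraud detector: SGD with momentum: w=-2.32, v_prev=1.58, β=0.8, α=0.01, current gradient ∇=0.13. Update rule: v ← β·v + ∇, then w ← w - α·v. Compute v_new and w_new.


v_new = 0.8·1.58 + 0.13 = 1.264 + 0.13 = 1.394
w_new = -2.32 - 0.01·1.394 = -2.32 - 0.01394 = -2.33394

v_new=1.394, w_new=-2.33394


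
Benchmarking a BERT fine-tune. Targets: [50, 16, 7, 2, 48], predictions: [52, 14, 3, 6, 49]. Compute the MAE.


Absolute errors: |50-52|=2, |16-14|=2, |7-3|=4, |2-6|=4, |48-49|=1
Sum = 13
MAE = 13/5 = 13/5

13/5


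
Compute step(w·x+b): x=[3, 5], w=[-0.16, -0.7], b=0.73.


z = (3)·(-0.16) + (5)·(-0.7) + 0.73
  = -3.25
step(z) = 0 (z<0)

0


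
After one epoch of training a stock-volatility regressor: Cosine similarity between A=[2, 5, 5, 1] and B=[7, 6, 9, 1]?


A·B = 2·7 + 5·6 + 5·9 + 1·1 = 90
‖A‖ = √55 = 7.4162, ‖B‖ = √167 = 12.9228
cos = 90/(√55·√167) = 90/√9185 = 0.9391

0.9391


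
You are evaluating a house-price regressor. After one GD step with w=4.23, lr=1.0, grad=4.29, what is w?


w_new = w - α·∇
= 4.23 - 1.0·4.29
= 4.23 - 4.29
= -0.06

-0.06


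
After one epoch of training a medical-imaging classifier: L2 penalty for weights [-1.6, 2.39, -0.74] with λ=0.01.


‖w‖₂² = (-1.6)² + (2.39)² + (-0.74)²
     = 2.56 + 5.7121 + 0.5476
     = 8.8197
λ·‖w‖₂² = 0.01·8.8197 = 0.088197

0.088197


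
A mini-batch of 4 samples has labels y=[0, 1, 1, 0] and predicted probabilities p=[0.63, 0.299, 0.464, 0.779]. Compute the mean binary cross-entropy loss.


L[0] = -ln(1-0.63) = -ln(0.37) = 0.9943
L[1] = -ln(0.299) = 1.2073
L[2] = -ln(0.464) = 0.7679
L[3] = -ln(1-0.779) = -ln(0.221) = 1.5096
mean = (0.9943 + 1.2073 + 0.7679 + 1.5096)/4 = 1.1198

1.1198


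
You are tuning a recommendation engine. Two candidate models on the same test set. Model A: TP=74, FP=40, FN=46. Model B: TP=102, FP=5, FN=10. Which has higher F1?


Model A: P=74/114=0.6491, R=74/120=0.6167, F1=2PR/(P+R)=2TP/(2TP+FP+FN)=148/234=0.6325
Model B: P=102/107=0.9533, R=102/112=0.9107, F1=2PR/(P+R)=2TP/(2TP+FP+FN)=204/219=0.9315
0.6325 < 0.9315 → Model B

Model B


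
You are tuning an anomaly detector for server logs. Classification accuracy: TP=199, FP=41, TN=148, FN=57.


Accuracy = (TP+TN)/(TP+TN+FP+FN)
= (199+148)/(445)
= 347/445 = 77.98%

77.98%


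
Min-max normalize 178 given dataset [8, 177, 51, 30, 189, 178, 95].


min=8, max=189
(178-8)/(189-8) = 170/181 = 0.9392

0.9392


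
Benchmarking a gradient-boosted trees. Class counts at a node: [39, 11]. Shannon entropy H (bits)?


Probabilities: [39/50, 11/50] ≈ [0.78, 0.22]
H = -((39/50)·log₂(39/50) + (11/50)·log₂(11/50))
  = 0.7602 bits

0.7602 bits


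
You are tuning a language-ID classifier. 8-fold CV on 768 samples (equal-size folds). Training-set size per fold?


Fold size = 768/8 = 96
Training per fold = 768 - 96 = 672

672


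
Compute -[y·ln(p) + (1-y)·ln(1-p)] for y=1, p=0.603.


BCE = -[y·ln(p) + (1-y)·ln(1-p)]
= -1·ln(0.603) - 0
= -ln(0.603) = 0.5058

0.5058


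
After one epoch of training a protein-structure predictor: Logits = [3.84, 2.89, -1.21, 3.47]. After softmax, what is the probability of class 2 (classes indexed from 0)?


Exponentials: e^3.84=46.5255, e^2.89=17.9933, e^-1.21=0.2982, e^3.47=32.1367
Sum = 96.9537
Softmax = [0.4799, 0.1856, 0.0031, 0.3315]
p[2] = 0.2982/96.9537 = 0.0031

0.0031


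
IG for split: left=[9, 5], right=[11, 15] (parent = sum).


Parent = [20, 20], H_parent = 1
H_left = 0.9403 (n=14), H_right = 0.9829 (n=26)
H_children = (14/40)·0.9403 + (26/40)·0.9829 = 0.968
IG = 1 - 0.968 = 0.032

0.032


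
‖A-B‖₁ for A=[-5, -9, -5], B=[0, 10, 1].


d = |-5-0| + |-9-10| + |-5-1|
  = 5 + 19 + 6
  = 30

30


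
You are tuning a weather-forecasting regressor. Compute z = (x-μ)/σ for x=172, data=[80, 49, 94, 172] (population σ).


μ = 98.75, σ = 45.3176
z = (172 - 98.75)/45.3176 = 1.6164

1.6164


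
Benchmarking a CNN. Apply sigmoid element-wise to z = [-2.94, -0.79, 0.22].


σ(-2.94) = 1/(1+e^2.94) = 0.0502
σ(-0.79) = 1/(1+e^0.79) = 0.3122
σ(0.22) = 1/(1+e^-0.22) = 0.5548
result = [0.0502, 0.3122, 0.5548]

[0.0502, 0.3122, 0.5548]


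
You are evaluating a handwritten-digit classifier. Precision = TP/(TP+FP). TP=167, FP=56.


Precision = TP/(TP+FP)
= 167/(167+56)
= 167/223 = 74.89%

74.89%


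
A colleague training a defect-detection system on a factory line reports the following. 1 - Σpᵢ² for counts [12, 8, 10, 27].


Probabilities: [12/57, 8/57, 10/57, 27/57] ≈ [0.2105, 0.1404, 0.1754, 0.4737]
Σpᵢ² = (144 + 64 + 100 + 729)/57² = 1037/3249
Gini = 1 - Σpᵢ² = 1 - 1037/3249 = 0.6808

0.6808


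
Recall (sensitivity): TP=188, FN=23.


Recall = TP/(TP+FN)
= 188/(188+23)
= 188/211 = 89.1%

89.1%


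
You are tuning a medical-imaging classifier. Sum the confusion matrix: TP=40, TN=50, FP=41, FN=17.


Total = TP + TN + FP + FN
= 40 + 50 + 41 + 17
= 148
(Predicted positive: 81, predicted negative: 67)

148


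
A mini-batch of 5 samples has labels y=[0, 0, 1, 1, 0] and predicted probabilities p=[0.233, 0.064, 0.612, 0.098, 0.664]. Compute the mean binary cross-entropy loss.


L[0] = -ln(1-0.233) = -ln(0.767) = 0.2653
L[1] = -ln(1-0.064) = -ln(0.936) = 0.0661
L[2] = -ln(0.612) = 0.491
L[3] = -ln(0.098) = 2.3228
L[4] = -ln(1-0.664) = -ln(0.336) = 1.0906
mean = (0.2653 + 0.0661 + 0.491 + 2.3228 + 1.0906)/5 = 0.8472

0.8472


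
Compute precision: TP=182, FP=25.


Precision = TP/(TP+FP)
= 182/(182+25)
= 182/207 = 87.92%

87.92%


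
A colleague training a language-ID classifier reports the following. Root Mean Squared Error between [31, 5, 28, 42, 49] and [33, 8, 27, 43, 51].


MSE = 19/5 = 3.8
RMSE = √(19/5) = 1.9494

1.9494


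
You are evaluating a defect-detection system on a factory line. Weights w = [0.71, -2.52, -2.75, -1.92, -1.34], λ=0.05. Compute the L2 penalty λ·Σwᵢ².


‖w‖₂² = (0.71)² + (-2.52)² + (-2.75)² + (-1.92)² + (-1.34)²
     = 0.5041 + 6.3504 + 7.5625 + 3.6864 + 1.7956
     = 19.899
λ·‖w‖₂² = 0.05·19.899 = 0.99495

0.99495


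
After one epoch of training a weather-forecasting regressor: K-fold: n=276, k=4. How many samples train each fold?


Fold size = 276/4 = 69
Training per fold = 276 - 69 = 207

207


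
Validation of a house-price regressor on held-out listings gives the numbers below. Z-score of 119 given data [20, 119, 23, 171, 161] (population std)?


μ = 98.8, σ = 65.4902
z = (119 - 98.8)/65.4902 = 0.3084

0.3084


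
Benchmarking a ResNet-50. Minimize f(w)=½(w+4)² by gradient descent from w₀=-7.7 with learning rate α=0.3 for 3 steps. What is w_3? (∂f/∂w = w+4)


step 1: grad = -7.7+4 = -3.7; w = -7.7 - 0.3·(-3.7) = -6.59
step 2: grad = -6.59+4 = -2.59; w = -6.59 - 0.3·(-2.59) = -5.813
step 3: grad = -5.813+4 = -1.813; w = -5.813 - 0.3·(-1.813) = -5.2691

-5.2691


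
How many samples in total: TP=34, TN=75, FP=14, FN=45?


Total = TP + TN + FP + FN
= 34 + 75 + 14 + 45
= 168
(Predicted positive: 48, predicted negative: 120)

168


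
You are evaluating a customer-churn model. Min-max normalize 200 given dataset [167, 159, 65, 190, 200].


min=65, max=200
(200-65)/(200-65) = 135/135 = 1.0

1.0


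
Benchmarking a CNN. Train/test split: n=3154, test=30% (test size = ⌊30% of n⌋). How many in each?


Test = ⌊3154·30/100⌋ = 946
Train = 3154 - 946 = 2208

Train: 2208, Test: 946


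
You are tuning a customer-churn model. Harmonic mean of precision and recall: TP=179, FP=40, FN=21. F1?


Precision = 179/219 = 0.8174
Recall = 179/200 = 0.895
F1 = 2·P·R/(P+R) = 2·TP/(2·TP+FP+FN) = 358/(358+40+21) = 358/419 = 0.8544

0.8544


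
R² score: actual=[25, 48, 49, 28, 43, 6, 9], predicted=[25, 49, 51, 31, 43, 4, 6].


ȳ = 29.7143
SS_res = Σ(y-ŷ)² = 27
SS_tot = Σ(y-ȳ)² = 1899.43
R² = 1 - SS_res/SS_tot = 1 - 0.0142 = 0.9858

0.9858


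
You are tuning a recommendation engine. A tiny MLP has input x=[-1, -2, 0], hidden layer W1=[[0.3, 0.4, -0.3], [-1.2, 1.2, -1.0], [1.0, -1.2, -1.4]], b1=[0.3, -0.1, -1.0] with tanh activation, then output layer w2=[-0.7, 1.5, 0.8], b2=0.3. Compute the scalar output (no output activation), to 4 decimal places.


z1[0] = (0.3)·(-1) + (0.4)·(-2) + (-0.3)·(0) + 0.3 = -0.8
z1[1] = (-1.2)·(-1) + (1.2)·(-2) + (-1.0)·(0) - 0.1 = -1.3
z1[2] = (1.0)·(-1) + (-1.2)·(-2) + (-1.4)·(0) - 1.0 = 0.4
h = tanh(z1) = [-0.664, -0.8617, 0.3799]
output = (-0.7)·(-0.664) + (1.5)·(-0.8617) + (0.8)·(0.3799) + 0.3 = -0.2238

-0.2238


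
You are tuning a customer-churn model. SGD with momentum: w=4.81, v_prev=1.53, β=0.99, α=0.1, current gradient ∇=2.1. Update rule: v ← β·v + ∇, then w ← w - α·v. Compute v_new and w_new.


v_new = 0.99·1.53 + 2.1 = 1.5147 + 2.1 = 3.6147
w_new = 4.81 - 0.1·3.6147 = 4.81 - 0.36147 = 4.44853

v_new=3.6147, w_new=4.44853


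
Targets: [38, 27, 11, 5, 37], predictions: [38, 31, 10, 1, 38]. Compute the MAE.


Absolute errors: |38-38|=0, |27-31|=4, |11-10|=1, |5-1|=4, |37-38|=1
Sum = 10
MAE = 10/5 = 2

2


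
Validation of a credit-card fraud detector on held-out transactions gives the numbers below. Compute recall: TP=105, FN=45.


Recall = TP/(TP+FN)
= 105/(105+45)
= 105/150 = 70.0%

70.0%


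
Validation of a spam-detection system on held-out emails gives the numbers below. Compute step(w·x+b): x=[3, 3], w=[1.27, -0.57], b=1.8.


z = (3)·(1.27) + (3)·(-0.57) + 1.8
  = 3.9
step(z) = 1 (z≥0)

1


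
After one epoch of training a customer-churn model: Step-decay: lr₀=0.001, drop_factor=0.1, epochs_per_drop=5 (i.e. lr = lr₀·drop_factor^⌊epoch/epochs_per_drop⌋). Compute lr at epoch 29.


n_drops = ⌊29/5⌋ = 5
lr = 0.001·0.1^5 = 0.001·0.00001 = 0.00000001

0.00000001


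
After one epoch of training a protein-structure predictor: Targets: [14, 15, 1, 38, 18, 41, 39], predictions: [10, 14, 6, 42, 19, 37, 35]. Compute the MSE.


Squared errors: (14-10)²=16, (15-14)²=1, (1-6)²=25, (38-42)²=16, (18-19)²=1, (41-37)²=16, (39-35)²=16
Sum = 91
MSE = 91/7 = 13

13


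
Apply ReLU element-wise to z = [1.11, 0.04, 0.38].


ReLU(1.11) = max(0, 1.11) = 1.11
ReLU(0.04) = max(0, 0.04) = 0.04
ReLU(0.38) = max(0, 0.38) = 0.38
result = [1.11, 0.04, 0.38]

[1.11, 0.04, 0.38]


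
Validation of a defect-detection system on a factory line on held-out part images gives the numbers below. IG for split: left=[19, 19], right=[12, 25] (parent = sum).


Parent = [31, 44], H_parent = 0.9782
H_left = 1 (n=38), H_right = 0.909 (n=37)
H_children = (38/75)·1 + (37/75)·0.909 = 0.9551
IG = 0.9782 - 0.9551 = 0.0231

0.0231


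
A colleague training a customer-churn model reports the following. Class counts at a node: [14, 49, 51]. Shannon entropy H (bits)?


Probabilities: [14/114, 49/114, 51/114] ≈ [0.1228, 0.4298, 0.4474]
H = -((14/114)·log₂(14/114) + (49/114)·log₂(49/114) + (51/114)·log₂(51/114))
  = 1.4143 bits

1.4143 bits


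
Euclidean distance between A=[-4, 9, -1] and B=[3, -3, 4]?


d = √((-4-3)² + (9+ 3)² + (-1-4)²)
  = √(49 + 144 + 25)
  = √218 = 14.7648

14.7648


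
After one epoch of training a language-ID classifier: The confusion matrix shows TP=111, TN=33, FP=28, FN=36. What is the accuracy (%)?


Accuracy = (TP+TN)/(TP+TN+FP+FN)
= (111+33)/(208)
= 144/208 = 69.23%

69.23%


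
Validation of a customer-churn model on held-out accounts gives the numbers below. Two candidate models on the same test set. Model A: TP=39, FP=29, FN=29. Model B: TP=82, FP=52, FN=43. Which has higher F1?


Model A: P=39/68=0.5735, R=39/68=0.5735, F1=2PR/(P+R)=2TP/(2TP+FP+FN)=78/136=0.5735
Model B: P=82/134=0.6119, R=82/125=0.656, F1=2PR/(P+R)=2TP/(2TP+FP+FN)=164/259=0.6332
0.5735 < 0.6332 → Model B

Model B


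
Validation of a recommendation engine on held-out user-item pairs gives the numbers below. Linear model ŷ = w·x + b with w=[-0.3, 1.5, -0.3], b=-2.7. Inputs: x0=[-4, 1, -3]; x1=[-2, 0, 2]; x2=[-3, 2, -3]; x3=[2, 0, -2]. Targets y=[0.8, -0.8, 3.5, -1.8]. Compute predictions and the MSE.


ŷ0 = (-0.3)·(-4) + (1.5)·(1) + (-0.3)·(-3) - 2.7 = 0.9
ŷ1 = (-0.3)·(-2) + (1.5)·(0) + (-0.3)·(2) - 2.7 = -2.7
ŷ2 = (-0.3)·(-3) + (1.5)·(2) + (-0.3)·(-3) - 2.7 = 2.1
ŷ3 = (-0.3)·(2) + (1.5)·(0) + (-0.3)·(-2) - 2.7 = -2.7
errors² = [0.01, 3.61, 1.96, 0.81]
MSE = 6.3900/4 = 1.5975

1.5975


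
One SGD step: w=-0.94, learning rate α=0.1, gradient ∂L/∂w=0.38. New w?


w_new = w - α·∇
= -0.94 - 0.1·0.38
= -0.94 - 0.038
= -0.978

-0.978


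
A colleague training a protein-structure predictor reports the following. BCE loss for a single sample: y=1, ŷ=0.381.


BCE = -[y·ln(p) + (1-y)·ln(1-p)]
= -1·ln(0.381) - 0
= -ln(0.381) = 0.965

0.965


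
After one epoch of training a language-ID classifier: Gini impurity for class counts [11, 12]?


Probabilities: [11/23, 12/23] ≈ [0.4783, 0.5217]
Σpᵢ² = (121 + 144)/23² = 265/529
Gini = 1 - Σpᵢ² = 1 - 265/529 = 0.4991

0.4991


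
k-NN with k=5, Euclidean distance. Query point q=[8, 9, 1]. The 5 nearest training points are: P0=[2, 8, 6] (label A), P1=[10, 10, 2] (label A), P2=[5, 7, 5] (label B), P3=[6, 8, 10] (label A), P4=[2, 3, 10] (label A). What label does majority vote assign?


d(q,P0) = 7.874  (label A)
d(q,P1) = 2.4495  (label A)
d(q,P2) = 5.3852  (label B)
d(q,P3) = 9.2736  (label A)
d(q,P4) = 12.3693  (label A)
Votes: A=4, B=1
Majority → A

A


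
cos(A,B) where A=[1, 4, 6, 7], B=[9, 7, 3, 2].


A·B = 1·9 + 4·7 + 6·3 + 7·2 = 69
‖A‖ = √102 = 10.0995, ‖B‖ = √143 = 11.9583
cos = 69/(√102·√143) = 69/√14586 = 0.5713

0.5713


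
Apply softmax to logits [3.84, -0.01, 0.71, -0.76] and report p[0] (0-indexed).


Exponentials: e^3.84=46.5255, e^-0.01=0.99, e^0.71=2.034, e^-0.76=0.4677
Sum = 50.0172
Softmax = [0.9302, 0.0198, 0.0407, 0.0094]
p[0] = 46.5255/50.0172 = 0.9302

0.9302


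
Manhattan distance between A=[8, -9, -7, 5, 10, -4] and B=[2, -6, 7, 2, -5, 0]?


d = |8-2| + |-9+ 6| + |-7-7| + |5-2| + |10+ 5| + |-4-0|
  = 6 + 3 + 14 + 3 + 15 + 4
  = 45

45


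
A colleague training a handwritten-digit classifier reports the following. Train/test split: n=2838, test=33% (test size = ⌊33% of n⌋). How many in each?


Test = ⌊2838·33/100⌋ = 936
Train = 2838 - 936 = 1902

Train: 1902, Test: 936


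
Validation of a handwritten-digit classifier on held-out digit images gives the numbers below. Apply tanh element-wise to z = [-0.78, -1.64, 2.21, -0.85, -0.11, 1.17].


tanh(-0.78) = -0.6527
tanh(-1.64) = -0.9275
tanh(2.21) = 0.9762
tanh(-0.85) = -0.6911
tanh(-0.11) = -0.1096
tanh(1.17) = 0.8243
result = [-0.6527, -0.9275, 0.9762, -0.6911, -0.1096, 0.8243]

[-0.6527, -0.9275, 0.9762, -0.6911, -0.1096, 0.8243]


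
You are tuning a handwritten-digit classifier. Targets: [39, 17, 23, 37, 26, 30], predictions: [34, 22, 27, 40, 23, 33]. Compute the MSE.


Squared errors: (39-34)²=25, (17-22)²=25, (23-27)²=16, (37-40)²=9, (26-23)²=9, (30-33)²=9
Sum = 93
MSE = 93/6 = 31/2

31/2


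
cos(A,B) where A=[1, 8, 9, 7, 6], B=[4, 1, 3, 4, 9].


A·B = 1·4 + 8·1 + 9·3 + 7·4 + 6·9 = 121
‖A‖ = √231 = 15.1987, ‖B‖ = √123 = 11.0905
cos = 121/(√231·√123) = 121/√28413 = 0.7178

0.7178


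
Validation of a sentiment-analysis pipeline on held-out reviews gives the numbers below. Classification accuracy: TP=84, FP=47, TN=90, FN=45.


Accuracy = (TP+TN)/(TP+TN+FP+FN)
= (84+90)/(266)
= 174/266 = 65.41%

65.41%


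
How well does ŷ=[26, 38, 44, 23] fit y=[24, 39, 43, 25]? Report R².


ȳ = 32.75
SS_res = Σ(y-ŷ)² = 10
SS_tot = Σ(y-ȳ)² = 280.75
R² = 1 - SS_res/SS_tot = 1 - 0.0356 = 0.9644

0.9644


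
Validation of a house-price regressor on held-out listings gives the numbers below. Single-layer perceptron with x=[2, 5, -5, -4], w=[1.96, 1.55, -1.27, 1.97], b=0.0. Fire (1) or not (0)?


z = (2)·(1.96) + (5)·(1.55) + (-5)·(-1.27) + (-4)·(1.97) + 0.0
  = 10.14
step(z) = 1 (z≥0)

1


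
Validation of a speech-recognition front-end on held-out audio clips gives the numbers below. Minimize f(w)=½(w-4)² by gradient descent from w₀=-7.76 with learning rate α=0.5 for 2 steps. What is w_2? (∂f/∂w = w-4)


step 1: grad = -7.76-4 = -11.76; w = -7.76 - 0.5·(-11.76) = -1.88
step 2: grad = -1.88-4 = -5.88; w = -1.88 - 0.5·(-5.88) = 1.06

1.06


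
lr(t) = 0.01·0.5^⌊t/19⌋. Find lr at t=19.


n_drops = ⌊19/19⌋ = 1
lr = 0.01·0.5^1 = 0.01·0.5 = 0.005

0.005


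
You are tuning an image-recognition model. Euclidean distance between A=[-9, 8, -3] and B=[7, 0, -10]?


d = √((-9-7)² + (8-0)² + (-3+ 10)²)
  = √(256 + 64 + 49)
  = √369 = 19.2094

19.2094


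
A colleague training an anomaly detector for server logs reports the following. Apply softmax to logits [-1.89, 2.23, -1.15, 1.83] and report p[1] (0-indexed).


Exponentials: e^-1.89=0.1511, e^2.23=9.2999, e^-1.15=0.3166, e^1.83=6.2339
Sum = 16.0015
Softmax = [0.0094, 0.5812, 0.0198, 0.3896]
p[1] = 9.2999/16.0015 = 0.5812

0.5812


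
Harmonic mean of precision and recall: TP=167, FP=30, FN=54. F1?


Precision = 167/197 = 0.8477
Recall = 167/221 = 0.7557
F1 = 2·P·R/(P+R) = 2·TP/(2·TP+FP+FN) = 334/(334+30+54) = 334/418 = 0.799

0.799


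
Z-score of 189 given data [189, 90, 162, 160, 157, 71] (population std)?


μ = 138.1667, σ = 42.4555
z = (189 - 138.1667)/42.4555 = 1.1973

1.1973


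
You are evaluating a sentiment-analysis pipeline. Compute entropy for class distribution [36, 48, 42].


Probabilities: [36/126, 48/126, 42/126] ≈ [0.2857, 0.381, 0.3333]
H = -((36/126)·log₂(36/126) + (48/126)·log₂(48/126) + (42/126)·log₂(42/126))
  = 1.5751 bits

1.5751 bits


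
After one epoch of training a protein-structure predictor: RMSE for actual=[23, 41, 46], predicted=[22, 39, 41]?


MSE = 30/3 = 10
RMSE = √(30/3) = 3.1623

3.1623


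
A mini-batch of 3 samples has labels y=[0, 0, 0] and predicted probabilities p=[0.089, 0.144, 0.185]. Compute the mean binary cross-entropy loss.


L[0] = -ln(1-0.089) = -ln(0.911) = 0.0932
L[1] = -ln(1-0.144) = -ln(0.856) = 0.1555
L[2] = -ln(1-0.185) = -ln(0.815) = 0.2046
mean = (0.0932 + 0.1555 + 0.2046)/3 = 0.1511

0.1511


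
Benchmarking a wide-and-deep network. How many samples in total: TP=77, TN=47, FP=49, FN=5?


Total = TP + TN + FP + FN
= 77 + 47 + 49 + 5
= 178
(Predicted positive: 126, predicted negative: 52)

178


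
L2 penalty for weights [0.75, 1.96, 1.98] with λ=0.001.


‖w‖₂² = (0.75)² + (1.96)² + (1.98)²
     = 0.5625 + 3.8416 + 3.9204
     = 8.3245
λ·‖w‖₂² = 0.001·8.3245 = 0.008325

0.008325


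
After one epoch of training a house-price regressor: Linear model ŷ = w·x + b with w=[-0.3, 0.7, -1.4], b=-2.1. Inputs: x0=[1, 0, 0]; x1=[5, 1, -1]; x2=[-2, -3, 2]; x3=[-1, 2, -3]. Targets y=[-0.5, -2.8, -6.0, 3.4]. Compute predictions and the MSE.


ŷ0 = (-0.3)·(1) + (0.7)·(0) + (-1.4)·(0) - 2.1 = -2.4
ŷ1 = (-0.3)·(5) + (0.7)·(1) + (-1.4)·(-1) - 2.1 = -1.5
ŷ2 = (-0.3)·(-2) + (0.7)·(-3) + (-1.4)·(2) - 2.1 = -6.4
ŷ3 = (-0.3)·(-1) + (0.7)·(2) + (-1.4)·(-3) - 2.1 = 3.8
errors² = [3.61, 1.69, 0.16, 0.16]
MSE = 5.6200/4 = 1.405

1.405


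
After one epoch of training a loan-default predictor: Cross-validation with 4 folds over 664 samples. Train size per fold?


Fold size = 664/4 = 166
Training per fold = 664 - 166 = 498

498


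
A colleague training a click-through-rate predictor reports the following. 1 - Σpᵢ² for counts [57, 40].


Probabilities: [57/97, 40/97] ≈ [0.5876, 0.4124]
Σpᵢ² = (3249 + 1600)/97² = 4849/9409
Gini = 1 - Σpᵢ² = 1 - 4849/9409 = 0.4846

0.4846


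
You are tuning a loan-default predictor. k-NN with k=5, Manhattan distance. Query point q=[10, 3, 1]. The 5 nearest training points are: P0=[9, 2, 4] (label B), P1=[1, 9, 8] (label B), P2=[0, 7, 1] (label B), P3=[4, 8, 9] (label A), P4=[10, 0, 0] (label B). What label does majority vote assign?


d(q,P0) = 5  (label B)
d(q,P1) = 22  (label B)
d(q,P2) = 14  (label B)
d(q,P3) = 19  (label A)
d(q,P4) = 4  (label B)
Votes: A=1, B=4
Majority → B

B


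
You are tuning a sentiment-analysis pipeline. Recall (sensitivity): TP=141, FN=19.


Recall = TP/(TP+FN)
= 141/(141+19)
= 141/160 = 88.12%

88.12%


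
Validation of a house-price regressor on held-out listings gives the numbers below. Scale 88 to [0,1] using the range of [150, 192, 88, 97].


min=88, max=192
(88-88)/(192-88) = 0/104 = 0.0

0.0


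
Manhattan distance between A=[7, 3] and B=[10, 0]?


d = |7-10| + |3-0|
  = 3 + 3
  = 6

6


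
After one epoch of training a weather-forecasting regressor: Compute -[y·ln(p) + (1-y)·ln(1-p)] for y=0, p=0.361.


BCE = -[y·ln(p) + (1-y)·ln(1-p)]
= -0 - 1·ln(1-0.361)
= -ln(0.639) = 0.4479

0.4479


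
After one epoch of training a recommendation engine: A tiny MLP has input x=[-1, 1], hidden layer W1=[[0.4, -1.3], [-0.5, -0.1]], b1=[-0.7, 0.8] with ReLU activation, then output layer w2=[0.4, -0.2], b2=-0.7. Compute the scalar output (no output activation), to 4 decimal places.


z1[0] = (0.4)·(-1) + (-1.3)·(1) - 0.7 = -2.4
z1[1] = (-0.5)·(-1) + (-0.1)·(1) + 0.8 = 1.2
h = ReLU(z1) = [0.0, 1.2]
output = (0.4)·(0.0) + (-0.2)·(1.2) - 0.7 = -0.94

-0.94


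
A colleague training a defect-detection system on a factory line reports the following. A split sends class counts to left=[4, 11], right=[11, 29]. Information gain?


Parent = [15, 40], H_parent = 0.8454
H_left = 0.8366 (n=15), H_right = 0.8485 (n=40)
H_children = (15/55)·0.8366 + (40/55)·0.8485 = 0.8453
IG = 0.8454 - 0.8453 = 0.0001

0.0001


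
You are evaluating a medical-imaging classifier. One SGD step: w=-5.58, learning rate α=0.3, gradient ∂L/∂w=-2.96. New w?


w_new = w - α·∇
= -5.58 - 0.3·-2.96
= -5.58 + 0.888
= -4.692

-4.692


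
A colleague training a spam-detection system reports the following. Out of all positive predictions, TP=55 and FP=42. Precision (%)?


Precision = TP/(TP+FP)
= 55/(55+42)
= 55/97 = 56.7%

56.7%


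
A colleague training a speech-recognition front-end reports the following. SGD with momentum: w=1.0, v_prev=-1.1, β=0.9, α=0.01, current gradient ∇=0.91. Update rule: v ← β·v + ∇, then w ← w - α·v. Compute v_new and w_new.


v_new = 0.9·-1.1 + 0.91 = -0.99 + 0.91 = -0.08
w_new = 1.0 - 0.01·-0.08 = 1.0 + 0.0008 = 1.0008

v_new=-0.08, w_new=1.0008


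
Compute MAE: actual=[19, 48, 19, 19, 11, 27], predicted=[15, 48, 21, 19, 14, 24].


Absolute errors: |19-15|=4, |48-48|=0, |19-21|=2, |19-19|=0, |11-14|=3, |27-24|=3
Sum = 12
MAE = 12/6 = 2

2


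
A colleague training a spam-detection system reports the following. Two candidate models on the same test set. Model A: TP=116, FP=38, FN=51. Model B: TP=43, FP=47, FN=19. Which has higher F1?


Model A: P=116/154=0.7532, R=116/167=0.6946, F1=2PR/(P+R)=2TP/(2TP+FP+FN)=232/321=0.7227
Model B: P=43/90=0.4778, R=43/62=0.6935, F1=2PR/(P+R)=2TP/(2TP+FP+FN)=86/152=0.5658
0.7227 > 0.5658 → Model A

Model A


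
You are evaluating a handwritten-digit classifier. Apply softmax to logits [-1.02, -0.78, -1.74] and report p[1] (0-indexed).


Exponentials: e^-1.02=0.3606, e^-0.78=0.4584, e^-1.74=0.1755
Sum = 0.9945
Softmax = [0.3626, 0.4609, 0.1765]
p[1] = 0.4584/0.9945 = 0.4609

0.4609


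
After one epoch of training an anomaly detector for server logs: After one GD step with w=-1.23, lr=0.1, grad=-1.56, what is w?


w_new = w - α·∇
= -1.23 - 0.1·-1.56
= -1.23 + 0.156
= -1.074

-1.074


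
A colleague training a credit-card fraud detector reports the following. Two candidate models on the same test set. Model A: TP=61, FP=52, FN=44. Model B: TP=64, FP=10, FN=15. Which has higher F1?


Model A: P=61/113=0.5398, R=61/105=0.581, F1=2PR/(P+R)=2TP/(2TP+FP+FN)=122/218=0.5596
Model B: P=64/74=0.8649, R=64/79=0.8101, F1=2PR/(P+R)=2TP/(2TP+FP+FN)=128/153=0.8366
0.5596 < 0.8366 → Model B

Model B


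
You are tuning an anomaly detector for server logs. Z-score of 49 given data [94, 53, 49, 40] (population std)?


μ = 59, σ = 20.7485
z = (49 - 59)/20.7485 = -0.482

-0.482


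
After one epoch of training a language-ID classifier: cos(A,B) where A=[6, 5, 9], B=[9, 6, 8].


A·B = 6·9 + 5·6 + 9·8 = 156
‖A‖ = √142 = 11.9164, ‖B‖ = √181 = 13.4536
cos = 156/(√142·√181) = 156/√25702 = 0.9731

0.9731


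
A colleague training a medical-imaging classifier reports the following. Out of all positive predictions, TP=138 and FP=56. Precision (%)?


Precision = TP/(TP+FP)
= 138/(138+56)
= 138/194 = 71.13%

71.13%


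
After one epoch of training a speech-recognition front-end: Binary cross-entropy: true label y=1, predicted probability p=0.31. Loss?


BCE = -[y·ln(p) + (1-y)·ln(1-p)]
= -1·ln(0.31) - 0
= -ln(0.31) = 1.1712

1.1712


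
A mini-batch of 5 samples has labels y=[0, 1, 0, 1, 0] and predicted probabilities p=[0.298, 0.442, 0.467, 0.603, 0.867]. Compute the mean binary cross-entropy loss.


L[0] = -ln(1-0.298) = -ln(0.702) = 0.3538
L[1] = -ln(0.442) = 0.8164
L[2] = -ln(1-0.467) = -ln(0.533) = 0.6292
L[3] = -ln(0.603) = 0.5058
L[4] = -ln(1-0.867) = -ln(0.133) = 2.0174
mean = (0.3538 + 0.8164 + 0.6292 + 0.5058 + 2.0174)/5 = 0.8645

0.8645


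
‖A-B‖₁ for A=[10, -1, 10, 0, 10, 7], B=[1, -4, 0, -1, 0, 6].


d = |10-1| + |-1+ 4| + |10-0| + |0+ 1| + |10-0| + |7-6|
  = 9 + 3 + 10 + 1 + 10 + 1
  = 34

34


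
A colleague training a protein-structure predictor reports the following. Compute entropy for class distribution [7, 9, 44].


Probabilities: [7/60, 9/60, 44/60] ≈ [0.1167, 0.15, 0.7333]
H = -((7/60)·log₂(7/60) + (9/60)·log₂(9/60) + (44/60)·log₂(44/60))
  = 1.1003 bits

1.1003 bits


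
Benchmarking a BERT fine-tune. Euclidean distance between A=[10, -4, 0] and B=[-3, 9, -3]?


d = √((10+ 3)² + (-4-9)² + (0+ 3)²)
  = √(169 + 169 + 9)
  = √347 = 18.6279

18.6279


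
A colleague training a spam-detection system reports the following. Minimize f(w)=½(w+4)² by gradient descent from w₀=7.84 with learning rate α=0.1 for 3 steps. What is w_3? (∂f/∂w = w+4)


step 1: grad = 7.84+4 = 11.84; w = 7.84 - 0.1·(11.84) = 6.656
step 2: grad = 6.656+4 = 10.656; w = 6.656 - 0.1·(10.656) = 5.5904
step 3: grad = 5.5904+4 = 9.5904; w = 5.5904 - 0.1·(9.5904) = 4.63136

4.63136


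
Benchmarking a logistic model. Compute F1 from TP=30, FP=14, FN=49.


Precision = 30/44 = 0.6818
Recall = 30/79 = 0.3797
F1 = 2·P·R/(P+R) = 2·TP/(2·TP+FP+FN) = 60/(60+14+49) = 60/123 = 0.4878

0.4878


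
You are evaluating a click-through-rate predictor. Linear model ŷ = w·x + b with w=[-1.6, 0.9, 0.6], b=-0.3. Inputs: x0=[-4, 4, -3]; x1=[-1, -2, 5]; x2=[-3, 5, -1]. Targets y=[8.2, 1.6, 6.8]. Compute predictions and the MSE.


ŷ0 = (-1.6)·(-4) + (0.9)·(4) + (0.6)·(-3) - 0.3 = 7.9
ŷ1 = (-1.6)·(-1) + (0.9)·(-2) + (0.6)·(5) - 0.3 = 2.5
ŷ2 = (-1.6)·(-3) + (0.9)·(5) + (0.6)·(-1) - 0.3 = 8.4
errors² = [0.09, 0.81, 2.56]
MSE = 3.4600/3 = 1.1533

1.1533


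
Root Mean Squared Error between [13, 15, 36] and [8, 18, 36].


MSE = 34/3 = 11.3333
RMSE = √(34/3) = 3.3665

3.3665


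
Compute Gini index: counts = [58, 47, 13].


Probabilities: [58/118, 47/118, 13/118] ≈ [0.4915, 0.3983, 0.1102]
Σpᵢ² = (3364 + 2209 + 169)/118² = 5742/13924
Gini = 1 - Σpᵢ² = 1 - 5742/13924 = 0.5876

0.5876


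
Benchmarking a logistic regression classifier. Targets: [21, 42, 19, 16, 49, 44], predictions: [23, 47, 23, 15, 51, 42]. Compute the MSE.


Squared errors: (21-23)²=4, (42-47)²=25, (19-23)²=16, (16-15)²=1, (49-51)²=4, (44-42)²=4
Sum = 54
MSE = 54/6 = 9

9


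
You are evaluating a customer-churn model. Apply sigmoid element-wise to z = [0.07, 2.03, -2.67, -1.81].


σ(0.07) = 1/(1+e^-0.07) = 0.5175
σ(2.03) = 1/(1+e^-2.03) = 0.8839
σ(-2.67) = 1/(1+e^2.67) = 0.0648
σ(-1.81) = 1/(1+e^1.81) = 0.1406
result = [0.5175, 0.8839, 0.0648, 0.1406]

[0.5175, 0.8839, 0.0648, 0.1406]


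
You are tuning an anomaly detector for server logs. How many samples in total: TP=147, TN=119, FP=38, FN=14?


Total = TP + TN + FP + FN
= 147 + 119 + 38 + 14
= 318
(Predicted positive: 185, predicted negative: 133)

318


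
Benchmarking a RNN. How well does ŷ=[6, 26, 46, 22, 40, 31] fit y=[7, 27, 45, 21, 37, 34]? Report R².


ȳ = 28.5
SS_res = Σ(y-ŷ)² = 22
SS_tot = Σ(y-ȳ)² = 895.5
R² = 1 - SS_res/SS_tot = 1 - 0.0246 = 0.9754

0.9754


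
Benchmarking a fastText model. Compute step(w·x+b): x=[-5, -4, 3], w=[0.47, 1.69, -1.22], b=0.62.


z = (-5)·(0.47) + (-4)·(1.69) + (3)·(-1.22) + 0.62
  = -12.15
step(z) = 0 (z<0)

0


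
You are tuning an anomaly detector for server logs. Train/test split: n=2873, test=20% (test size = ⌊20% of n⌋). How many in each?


Test = ⌊2873·20/100⌋ = 574
Train = 2873 - 574 = 2299

Train: 2299, Test: 574


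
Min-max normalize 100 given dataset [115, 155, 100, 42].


min=42, max=155
(100-42)/(155-42) = 58/113 = 0.5133

0.5133


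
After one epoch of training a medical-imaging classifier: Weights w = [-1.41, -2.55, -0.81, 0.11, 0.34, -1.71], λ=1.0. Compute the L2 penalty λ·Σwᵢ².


‖w‖₂² = (-1.41)² + (-2.55)² + (-0.81)² + (0.11)² + (0.34)² + (-1.71)²
     = 1.9881 + 6.5025 + 0.6561 + 0.0121 + 0.1156 + 2.9241
     = 12.1985
λ·‖w‖₂² = 1.0·12.1985 = 12.1985

12.1985


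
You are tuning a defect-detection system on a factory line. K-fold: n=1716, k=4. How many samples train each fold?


Fold size = 1716/4 = 429
Training per fold = 1716 - 429 = 1287

1287


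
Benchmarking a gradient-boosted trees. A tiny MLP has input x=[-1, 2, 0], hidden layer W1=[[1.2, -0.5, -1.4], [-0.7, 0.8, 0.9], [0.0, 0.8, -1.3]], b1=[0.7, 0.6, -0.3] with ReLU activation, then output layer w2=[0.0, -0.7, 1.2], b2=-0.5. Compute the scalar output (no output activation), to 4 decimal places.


z1[0] = (1.2)·(-1) + (-0.5)·(2) + (-1.4)·(0) + 0.7 = -1.5
z1[1] = (-0.7)·(-1) + (0.8)·(2) + (0.9)·(0) + 0.6 = 2.9
z1[2] = (0.0)·(-1) + (0.8)·(2) + (-1.3)·(0) - 0.3 = 1.3
h = ReLU(z1) = [0.0, 2.9, 1.3]
output = (0.0)·(0.0) + (-0.7)·(2.9) + (1.2)·(1.3) - 0.5 = -0.97

-0.97


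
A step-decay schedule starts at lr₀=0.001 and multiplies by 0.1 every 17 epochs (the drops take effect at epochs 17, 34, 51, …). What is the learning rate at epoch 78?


n_drops = ⌊78/17⌋ = 4
lr = 0.001·0.1^4 = 0.001·0.0001 = 0.0000001

0.0000001


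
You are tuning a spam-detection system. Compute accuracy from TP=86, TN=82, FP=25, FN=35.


Accuracy = (TP+TN)/(TP+TN+FP+FN)
= (86+82)/(228)
= 168/228 = 73.68%

73.68%


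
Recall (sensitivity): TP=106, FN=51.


Recall = TP/(TP+FN)
= 106/(106+51)
= 106/157 = 67.52%

67.52%


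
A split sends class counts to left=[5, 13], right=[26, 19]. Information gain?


Parent = [31, 32], H_parent = 0.9998
H_left = 0.8524 (n=18), H_right = 0.9825 (n=45)
H_children = (18/63)·0.8524 + (45/63)·0.9825 = 0.9453
IG = 0.9998 - 0.9453 = 0.0545

0.0545


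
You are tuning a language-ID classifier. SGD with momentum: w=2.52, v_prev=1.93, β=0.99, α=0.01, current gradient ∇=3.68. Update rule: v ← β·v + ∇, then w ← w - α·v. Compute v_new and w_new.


v_new = 0.99·1.93 + 3.68 = 1.9107 + 3.68 = 5.5907
w_new = 2.52 - 0.01·5.5907 = 2.52 - 0.055907 = 2.464093

v_new=5.5907, w_new=2.464093


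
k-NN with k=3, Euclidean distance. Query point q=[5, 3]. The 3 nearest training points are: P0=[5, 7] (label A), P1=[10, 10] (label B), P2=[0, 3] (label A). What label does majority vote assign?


d(q,P0) = 4.0  (label A)
d(q,P1) = 8.6023  (label B)
d(q,P2) = 5.0  (label A)
Votes: A=2, B=1
Majority → A

A


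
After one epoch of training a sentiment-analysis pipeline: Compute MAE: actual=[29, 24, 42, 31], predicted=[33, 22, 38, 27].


Absolute errors: |29-33|=4, |24-22|=2, |42-38|=4, |31-27|=4
Sum = 14
MAE = 14/4 = 7/2

7/2


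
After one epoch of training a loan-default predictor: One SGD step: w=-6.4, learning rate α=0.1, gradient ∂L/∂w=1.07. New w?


w_new = w - α·∇
= -6.4 - 0.1·1.07
= -6.4 - 0.107
= -6.507

-6.507


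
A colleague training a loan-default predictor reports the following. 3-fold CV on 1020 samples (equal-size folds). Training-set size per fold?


Fold size = 1020/3 = 340
Training per fold = 1020 - 340 = 680

680
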